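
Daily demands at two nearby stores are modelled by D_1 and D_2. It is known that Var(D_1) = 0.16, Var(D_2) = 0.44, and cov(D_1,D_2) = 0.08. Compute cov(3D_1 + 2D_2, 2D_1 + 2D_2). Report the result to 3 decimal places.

cov(3D_1 + 2D_2, 2D_1 + 2D_2) = (3)(2)Var(D_1) + (2)(2)Var(D_2) + [(3)(2) + (2)(2)]cov(D_1,D_2)
= 6·0.16 + 4·0.44 + 10·0.08 = 3.52

3.520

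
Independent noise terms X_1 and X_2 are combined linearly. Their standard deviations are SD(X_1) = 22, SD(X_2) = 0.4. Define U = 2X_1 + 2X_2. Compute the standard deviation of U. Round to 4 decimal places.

44.0073

V(X_1) = 484, V(X_2) = 0.16
By independence, V(U) = (2)²V(X_1) + (2)²V(X_2)
= (2)²·484 + (2)²·0.16 = 1936.64
SD(U) = √1936.64 ≈ 44.0073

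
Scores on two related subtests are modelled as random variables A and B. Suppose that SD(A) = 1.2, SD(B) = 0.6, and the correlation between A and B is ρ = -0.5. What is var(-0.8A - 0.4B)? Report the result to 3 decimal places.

0.749

var(A) = (1.2)² = 1.44;  var(B) = (0.6)² = 0.36
Cov(A,B) = ρ·SD(A)·SD(B) = -0.5·1.2·0.6 = -0.36
var(-0.8A - 0.4B) = (-0.8)²·var(A) + (-0.4)²·var(B) + 2·(-0.8)·(-0.4)·Cov(A,B)
= 0.64·1.44 + 0.16·0.36 + 0.64·-0.36 = 0.7488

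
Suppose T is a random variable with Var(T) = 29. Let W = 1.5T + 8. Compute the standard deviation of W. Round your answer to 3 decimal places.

Var(1.5T + 8) = (1.5)²·29 = 65.25
SD(W) = √65.25 ≈ 8.078

8.078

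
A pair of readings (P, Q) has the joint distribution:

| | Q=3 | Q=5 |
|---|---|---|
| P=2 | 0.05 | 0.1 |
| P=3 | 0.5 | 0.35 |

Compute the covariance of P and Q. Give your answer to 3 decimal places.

E[P] = 2.85,  E[Q] = 3.9
E[PQ] = 11.05
cov(P,Q) = E[PQ] − E[P]E[Q] = 11.05 − (2.85)(3.9) = -0.065

-0.065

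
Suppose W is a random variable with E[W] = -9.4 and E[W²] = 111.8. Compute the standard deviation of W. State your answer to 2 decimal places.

4.84

V(W) = 111.8 − (-9.4)² = 23.44
σ(W) = √23.44 ≈ 4.84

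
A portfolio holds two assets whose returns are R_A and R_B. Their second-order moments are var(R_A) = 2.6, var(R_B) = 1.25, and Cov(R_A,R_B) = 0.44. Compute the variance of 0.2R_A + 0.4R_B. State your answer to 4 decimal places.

var(0.2R_A + 0.4R_B) = (0.2)²·var(R_A) + (0.4)²·var(R_B) + 2·(0.2)·(0.4)·Cov(R_A,R_B)
= 0.04·2.6 + 0.16·1.25 + 0.16·0.44 = 0.3744

0.3744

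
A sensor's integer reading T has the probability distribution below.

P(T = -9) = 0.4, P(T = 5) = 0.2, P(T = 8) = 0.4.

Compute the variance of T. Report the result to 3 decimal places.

E[T] = (-9)(0.4) + (5)(0.2) + (8)(0.4) = 0.6
E[T²] = (-9)²(0.4) + (5)²(0.2) + (8)²(0.4) = 63
V(T) = E[T²] − (E[T])² = 63 − (0.6)² = 62.64

62.640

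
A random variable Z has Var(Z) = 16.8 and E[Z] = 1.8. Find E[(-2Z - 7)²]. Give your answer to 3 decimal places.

179.560

E[-2Z - 7] = -2·1.8 − 7 = -10.6
Var(-2Z - 7) = (-2)²·16.8 = 67.2
E[(-2Z - 7)²] = Var((-2Z - 7)) + (E[(-2Z - 7)])² = 67.2 + (-10.6)² = 179.56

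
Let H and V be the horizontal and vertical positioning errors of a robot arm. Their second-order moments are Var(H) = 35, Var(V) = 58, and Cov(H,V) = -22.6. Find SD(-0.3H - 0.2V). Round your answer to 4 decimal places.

1.6607

Var(-0.3H - 0.2V) = (-0.3)²·Var(H) + (-0.2)²·Var(V) + 2·(-0.3)·(-0.2)·Cov(H,V)
= 0.09·35 + 0.04·58 + 0.12·-22.6 = 2.758
SD(-0.3H - 0.2V) = √2.758 ≈ 1.6607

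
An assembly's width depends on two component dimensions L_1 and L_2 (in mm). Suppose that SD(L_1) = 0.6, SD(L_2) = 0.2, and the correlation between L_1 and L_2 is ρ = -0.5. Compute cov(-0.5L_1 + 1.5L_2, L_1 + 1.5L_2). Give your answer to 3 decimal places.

-0.135

Var(L_1) = (0.6)² = 0.36;  Var(L_2) = (0.2)² = 0.04
cov(L_1,L_2) = ρ·SD(L_1)·SD(L_2) = -0.5·0.6·0.2 = -0.06
cov(-0.5L_1 + 1.5L_2, L_1 + 1.5L_2) = (-0.5)(1)Var(L_1) + (1.5)(1.5)Var(L_2) + [(-0.5)(1.5) + (1.5)(1)]cov(L_1,L_2)
= -0.5·0.36 + 2.25·0.04 + 0.75·-0.06 = -0.135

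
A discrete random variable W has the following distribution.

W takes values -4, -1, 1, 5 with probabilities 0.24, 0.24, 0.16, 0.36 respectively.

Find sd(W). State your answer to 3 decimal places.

E[W] = (-4)(0.24) + (-1)(0.24) + (1)(0.16) + (5)(0.36) = 0.76
E[W²] = (-4)²(0.24) + (-1)²(0.24) + (1)²(0.16) + (5)²(0.36) = 13.24
var(W) = E[W²] − (E[W])² = 13.24 − (0.76)² = 12.6624
sd(W) = √12.6624 ≈ 3.558

3.558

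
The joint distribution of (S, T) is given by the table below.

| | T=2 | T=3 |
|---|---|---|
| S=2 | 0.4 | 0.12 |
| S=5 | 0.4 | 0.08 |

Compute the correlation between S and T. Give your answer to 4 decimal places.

E[S] = 3.44,  E[T] = 2.2
E[ST] = 7.52
Cov(S,T) = E[ST] − E[S]E[T] = 7.52 − (3.44)(2.2) = -0.048
var(S) = 2.2464,  var(T) = 0.16
ρ = -0.048 / √(2.2464·0.16) ≈ -0.0801

-0.0801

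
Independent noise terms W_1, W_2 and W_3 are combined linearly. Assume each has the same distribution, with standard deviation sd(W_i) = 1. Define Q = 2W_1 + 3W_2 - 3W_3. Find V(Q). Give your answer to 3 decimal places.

V(W_i) = (1)² = 1
By independence, V(Q) = (2)²V(W_1) + (3)²V(W_2) + (-3)²V(W_3)
= (2)²·1 + (3)²·1 + (-3)²·1 = 22

22.000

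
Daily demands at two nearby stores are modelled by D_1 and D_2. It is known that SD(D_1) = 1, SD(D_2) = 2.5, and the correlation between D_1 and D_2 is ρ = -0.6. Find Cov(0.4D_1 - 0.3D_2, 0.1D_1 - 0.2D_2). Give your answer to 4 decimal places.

var(D_1) = (1)² = 1;  var(D_2) = (2.5)² = 6.25
Cov(D_1,D_2) = ρ·SD(D_1)·SD(D_2) = -0.6·1·2.5 = -1.5
Cov(0.4D_1 - 0.3D_2, 0.1D_1 - 0.2D_2) = (0.4)(0.1)var(D_1) + (-0.3)(-0.2)var(D_2) + [(0.4)(-0.2) + (-0.3)(0.1)]Cov(D_1,D_2)
= 0.04·1 + 0.06·6.25 + -0.11·-1.5 = 0.58

0.5800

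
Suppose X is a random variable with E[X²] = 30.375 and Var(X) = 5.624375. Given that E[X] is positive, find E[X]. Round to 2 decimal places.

(E[X])² = E[X²] − Var(X) = 30.375 − 5.624375 = 24.750625
E[X] = √24.750625 = 4.975

4.98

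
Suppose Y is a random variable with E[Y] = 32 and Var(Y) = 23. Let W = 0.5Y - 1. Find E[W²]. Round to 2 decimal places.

230.75

E[0.5Y - 1] = 0.5·32 − 1 = 15
Var(0.5Y - 1) = (0.5)²·23 = 5.75
E[W²] = Var(W) + (E[W])² = 5.75 + (15)² = 230.75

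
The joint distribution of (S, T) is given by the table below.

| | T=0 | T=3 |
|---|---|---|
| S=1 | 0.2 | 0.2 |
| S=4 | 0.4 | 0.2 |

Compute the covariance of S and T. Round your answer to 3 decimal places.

-0.360

E[S] = 2.8,  E[T] = 1.2
E[ST] = 3
Cov(S,T) = E[ST] − E[S]E[T] = 3 − (2.8)(1.2) = -0.36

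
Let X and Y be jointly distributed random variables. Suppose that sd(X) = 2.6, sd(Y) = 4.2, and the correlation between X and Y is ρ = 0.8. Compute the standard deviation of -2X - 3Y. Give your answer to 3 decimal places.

17.048

Var(X) = (2.6)² = 6.76;  Var(Y) = (4.2)² = 17.64
Cov(X,Y) = ρ·sd(X)·sd(Y) = 0.8·2.6·4.2 = 8.736
Var(-2X - 3Y) = (-2)²·Var(X) + (-3)²·Var(Y) + 2·(-2)·(-3)·Cov(X,Y)
= 4·6.76 + 9·17.64 + 12·8.736 = 290.632
sd(-2X - 3Y) = √290.632 ≈ 17.048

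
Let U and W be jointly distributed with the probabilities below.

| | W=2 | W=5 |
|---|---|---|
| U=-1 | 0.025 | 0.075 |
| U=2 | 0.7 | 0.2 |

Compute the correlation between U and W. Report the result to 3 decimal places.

-0.355

E[U] = 1.7,  E[W] = 2.825
E[UW] = 4.375
cov(U,W) = E[UW] − E[U]E[W] = 4.375 − (1.7)(2.825) = -0.4275
Var(U) = 0.81,  Var(W) = 1.794375
ρ = -0.4275 / √(0.81·1.794375) ≈ -0.355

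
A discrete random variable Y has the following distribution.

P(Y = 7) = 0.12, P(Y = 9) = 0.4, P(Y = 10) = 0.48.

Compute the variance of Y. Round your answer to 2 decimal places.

0.90

E[Y] = (7)(0.12) + (9)(0.4) + (10)(0.48) = 9.24
E[Y²] = (7)²(0.12) + (9)²(0.4) + (10)²(0.48) = 86.28
Var(Y) = E[Y²] − (E[Y])² = 86.28 − (9.24)² = 0.9024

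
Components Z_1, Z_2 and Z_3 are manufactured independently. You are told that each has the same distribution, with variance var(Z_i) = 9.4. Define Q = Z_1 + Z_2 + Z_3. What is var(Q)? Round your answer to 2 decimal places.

By independence, var(Q) = (1)²var(Z_1) + (1)²var(Z_2) + (1)²var(Z_3)
= (1)²·9.4 + (1)²·9.4 + (1)²·9.4 = 28.2

28.20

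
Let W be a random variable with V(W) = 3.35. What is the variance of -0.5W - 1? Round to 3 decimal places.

V(-0.5W - 1) = (-0.5)²·V(W) = 0.25·3.35 = 0.8375

0.838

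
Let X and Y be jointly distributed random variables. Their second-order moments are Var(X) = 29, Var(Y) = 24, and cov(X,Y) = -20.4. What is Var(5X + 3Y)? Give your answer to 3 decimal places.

329.000

Var(5X + 3Y) = (5)²·Var(X) + (3)²·Var(Y) + 2·(5)·(3)·cov(X,Y)
= 25·29 + 9·24 + 30·-20.4 = 329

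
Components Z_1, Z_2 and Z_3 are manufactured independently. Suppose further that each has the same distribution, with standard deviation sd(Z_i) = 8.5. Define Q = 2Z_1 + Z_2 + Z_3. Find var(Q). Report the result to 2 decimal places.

433.50

var(Z_i) = (8.5)² = 72.25
By independence, var(Q) = (2)²var(Z_1) + (1)²var(Z_2) + (1)²var(Z_3)
= (2)²·72.25 + (1)²·72.25 + (1)²·72.25 = 433.5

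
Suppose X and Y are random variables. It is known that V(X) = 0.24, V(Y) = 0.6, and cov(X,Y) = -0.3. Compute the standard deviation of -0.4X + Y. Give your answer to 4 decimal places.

V(-0.4X + Y) = (-0.4)²·V(X) + (1)²·V(Y) + 2·(-0.4)·(1)·cov(X,Y)
= 0.16·0.24 + 1·0.6 + -0.8·-0.3 = 0.8784
SD(-0.4X + Y) = √0.8784 ≈ 0.9372

0.9372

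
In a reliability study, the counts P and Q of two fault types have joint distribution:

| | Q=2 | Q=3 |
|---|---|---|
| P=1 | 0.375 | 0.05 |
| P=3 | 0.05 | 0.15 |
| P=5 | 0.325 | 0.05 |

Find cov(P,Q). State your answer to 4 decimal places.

E[P] = 2.9,  E[Q] = 2.25
E[PQ] = 6.55
cov(P,Q) = E[PQ] − E[P]E[Q] = 6.55 − (2.9)(2.25) = 0.025

0.0250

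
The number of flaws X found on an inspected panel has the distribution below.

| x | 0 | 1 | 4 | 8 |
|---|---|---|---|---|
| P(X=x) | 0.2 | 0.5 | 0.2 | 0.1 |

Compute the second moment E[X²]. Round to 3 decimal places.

E[X²] = (0)²(0.2) + (1)²(0.5) + (4)²(0.2) + (8)²(0.1) = 10.1

10.100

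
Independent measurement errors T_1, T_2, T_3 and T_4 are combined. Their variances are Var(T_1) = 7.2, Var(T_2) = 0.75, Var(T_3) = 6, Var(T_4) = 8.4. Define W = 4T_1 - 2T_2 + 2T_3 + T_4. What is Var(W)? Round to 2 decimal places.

By independence, Var(W) = (4)²Var(T_1) + (-2)²Var(T_2) + (2)²Var(T_3) + (1)²Var(T_4)
= (4)²·7.2 + (-2)²·0.75 + (2)²·6 + (1)²·8.4 = 150.6

150.60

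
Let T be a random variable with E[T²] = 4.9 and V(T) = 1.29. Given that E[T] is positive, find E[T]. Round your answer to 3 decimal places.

1.900

(E[T])² = E[T²] − V(T) = 4.9 − 1.29 = 3.61
E[T] = √3.61 = 1.9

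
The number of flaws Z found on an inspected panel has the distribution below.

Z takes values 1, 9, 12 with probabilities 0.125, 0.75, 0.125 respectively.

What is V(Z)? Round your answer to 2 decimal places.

E[Z] = (1)(0.125) + (9)(0.75) + (12)(0.125) = 8.375
E[Z²] = (1)²(0.125) + (9)²(0.75) + (12)²(0.125) = 78.875
V(Z) = E[Z²] − (E[Z])² = 78.875 − (8.375)² = 8.734375

8.73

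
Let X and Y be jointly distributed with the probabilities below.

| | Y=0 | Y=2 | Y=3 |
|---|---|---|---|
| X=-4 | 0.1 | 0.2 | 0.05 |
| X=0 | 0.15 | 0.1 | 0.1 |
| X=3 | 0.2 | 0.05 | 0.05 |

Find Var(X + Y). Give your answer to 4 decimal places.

7.9600

E[X] = -0.5,  E[Y] = 1.3,  E[XY] = -1.45
Var(X) = 8.3 − (-0.5)² = 8.05;  Var(Y) = 3.2 − (1.3)² = 1.51
cov(X,Y) = -1.45 − (-0.5)(1.3) = -0.8
Var(X + Y) = (1)²·8.05 + (1)²·1.51 + 2·(1)·(1)·-0.8 = 7.96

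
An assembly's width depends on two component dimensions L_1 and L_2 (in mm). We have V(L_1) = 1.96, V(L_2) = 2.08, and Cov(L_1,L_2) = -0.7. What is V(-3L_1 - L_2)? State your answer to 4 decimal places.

V(-3L_1 - L_2) = (-3)²·V(L_1) + (-1)²·V(L_2) + 2·(-3)·(-1)·Cov(L_1,L_2)
= 9·1.96 + 1·2.08 + 6·-0.7 = 15.52

15.5200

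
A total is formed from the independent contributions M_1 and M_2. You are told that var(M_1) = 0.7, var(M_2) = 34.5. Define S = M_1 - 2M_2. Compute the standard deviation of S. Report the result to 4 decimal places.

11.7771

By independence, var(S) = (1)²var(M_1) + (-2)²var(M_2)
= (1)²·0.7 + (-2)²·34.5 = 138.7
sd(S) = √138.7 ≈ 11.7771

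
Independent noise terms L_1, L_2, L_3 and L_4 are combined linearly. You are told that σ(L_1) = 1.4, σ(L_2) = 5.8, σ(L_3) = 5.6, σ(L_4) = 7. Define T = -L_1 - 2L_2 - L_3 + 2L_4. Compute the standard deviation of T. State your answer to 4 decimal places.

19.0756

Var(L_1) = 1.96, Var(L_2) = 33.64, Var(L_3) = 31.36, Var(L_4) = 49
By independence, Var(T) = (-1)²Var(L_1) + (-2)²Var(L_2) + (-1)²Var(L_3) + (2)²Var(L_4)
= (-1)²·1.96 + (-2)²·33.64 + (-1)²·31.36 + (2)²·49 = 363.88
σ(T) = √363.88 ≈ 19.0756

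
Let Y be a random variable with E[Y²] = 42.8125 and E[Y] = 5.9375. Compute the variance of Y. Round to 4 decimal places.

Var(Y) = 42.8125 − (5.9375)² = 7.55859375

7.5586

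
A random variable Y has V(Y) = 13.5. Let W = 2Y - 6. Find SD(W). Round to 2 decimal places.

V(2Y - 6) = (2)²·13.5 = 54
SD(W) = √54 ≈ 7.35

7.35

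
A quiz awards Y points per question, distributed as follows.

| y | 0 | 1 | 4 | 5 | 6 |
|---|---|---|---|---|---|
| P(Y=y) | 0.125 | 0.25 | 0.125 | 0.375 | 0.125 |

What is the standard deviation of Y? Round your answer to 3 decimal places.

E[Y] = (0)(0.125) + (1)(0.25) + (4)(0.125) + (5)(0.375) + (6)(0.125) = 3.375
E[Y²] = (0)²(0.125) + (1)²(0.25) + (4)²(0.125) + (5)²(0.375) + (6)²(0.125) = 16.125
Var(Y) = E[Y²] − (E[Y])² = 16.125 − (3.375)² = 4.734375
SD(Y) = √4.734375 ≈ 2.176

2.176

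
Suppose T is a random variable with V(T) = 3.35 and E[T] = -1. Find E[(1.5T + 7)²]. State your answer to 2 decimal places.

E[1.5T + 7] = 1.5·-1 + 7 = 5.5
V(1.5T + 7) = (1.5)²·3.35 = 7.5375
E[(1.5T + 7)²] = V((1.5T + 7)) + (E[(1.5T + 7)])² = 7.5375 + (5.5)² = 37.7875

37.79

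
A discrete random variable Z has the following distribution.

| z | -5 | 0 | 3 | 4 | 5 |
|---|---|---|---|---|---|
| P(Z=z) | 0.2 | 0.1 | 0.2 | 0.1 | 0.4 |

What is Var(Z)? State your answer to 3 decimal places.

14.400

E[Z] = (-5)(0.2) + (0)(0.1) + (3)(0.2) + (4)(0.1) + (5)(0.4) = 2
E[Z²] = (-5)²(0.2) + (0)²(0.1) + (3)²(0.2) + (4)²(0.1) + (5)²(0.4) = 18.4
Var(Z) = E[Z²] − (E[Z])² = 18.4 − (2)² = 14.4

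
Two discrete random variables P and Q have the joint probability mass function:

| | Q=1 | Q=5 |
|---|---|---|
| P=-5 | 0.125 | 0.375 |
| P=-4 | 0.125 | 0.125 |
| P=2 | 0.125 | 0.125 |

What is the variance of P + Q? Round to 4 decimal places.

E[P] = -3,  E[Q] = 3.5,  E[PQ] = -11.5
Var(P) = 17.5 − (-3)² = 8.5;  Var(Q) = 16 − (3.5)² = 3.75
Cov(P,Q) = -11.5 − (-3)(3.5) = -1
Var(P + Q) = (1)²·8.5 + (1)²·3.75 + 2·(1)·(1)·-1 = 10.25

10.2500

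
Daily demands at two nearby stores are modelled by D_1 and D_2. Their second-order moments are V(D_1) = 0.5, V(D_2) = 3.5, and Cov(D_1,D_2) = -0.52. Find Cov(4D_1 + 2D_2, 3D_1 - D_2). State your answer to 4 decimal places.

Cov(4D_1 + 2D_2, 3D_1 - D_2) = (4)(3)V(D_1) + (2)(-1)V(D_2) + [(4)(-1) + (2)(3)]Cov(D_1,D_2)
= 12·0.5 + -2·3.5 + 2·-0.52 = -2.04

-2.0400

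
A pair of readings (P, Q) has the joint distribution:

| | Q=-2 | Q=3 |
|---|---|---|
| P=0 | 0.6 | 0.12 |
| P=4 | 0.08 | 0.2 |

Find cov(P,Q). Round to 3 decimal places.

E[P] = 1.12,  E[Q] = -0.4
E[PQ] = 1.76
cov(P,Q) = E[PQ] − E[P]E[Q] = 1.76 − (1.12)(-0.4) = 2.208

2.208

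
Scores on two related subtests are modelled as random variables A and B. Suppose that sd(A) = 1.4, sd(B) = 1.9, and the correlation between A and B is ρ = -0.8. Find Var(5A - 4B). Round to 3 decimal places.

191.880

Var(A) = (1.4)² = 1.96;  Var(B) = (1.9)² = 3.61
Cov(A,B) = ρ·sd(A)·sd(B) = -0.8·1.4·1.9 = -2.128
Var(5A - 4B) = (5)²·Var(A) + (-4)²·Var(B) + 2·(5)·(-4)·Cov(A,B)
= 25·1.96 + 16·3.61 + -40·-2.128 = 191.88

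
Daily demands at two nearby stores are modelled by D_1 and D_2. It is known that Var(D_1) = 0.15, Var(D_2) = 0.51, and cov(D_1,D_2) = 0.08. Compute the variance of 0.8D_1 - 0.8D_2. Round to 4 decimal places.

Var(0.8D_1 - 0.8D_2) = (0.8)²·Var(D_1) + (-0.8)²·Var(D_2) + 2·(0.8)·(-0.8)·cov(D_1,D_2)
= 0.64·0.15 + 0.64·0.51 + -1.28·0.08 = 0.32

0.3200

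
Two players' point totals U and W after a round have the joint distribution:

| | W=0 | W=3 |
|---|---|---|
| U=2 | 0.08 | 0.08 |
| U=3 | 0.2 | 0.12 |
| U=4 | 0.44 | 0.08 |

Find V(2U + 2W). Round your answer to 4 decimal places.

E[U] = 3.36,  E[W] = 0.84,  E[UW] = 2.52
V(U) = 11.84 − (3.36)² = 0.5504;  V(W) = 2.52 − (0.84)² = 1.8144
cov(U,W) = 2.52 − (3.36)(0.84) = -0.3024
V(2U + 2W) = (2)²·0.5504 + (2)²·1.8144 + 2·(2)·(2)·-0.3024 = 7.04

7.0400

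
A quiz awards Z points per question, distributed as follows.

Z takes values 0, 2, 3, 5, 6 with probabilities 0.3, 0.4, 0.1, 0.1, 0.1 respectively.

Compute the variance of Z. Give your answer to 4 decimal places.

3.7600

E[Z] = (0)(0.3) + (2)(0.4) + (3)(0.1) + (5)(0.1) + (6)(0.1) = 2.2
E[Z²] = (0)²(0.3) + (2)²(0.4) + (3)²(0.1) + (5)²(0.1) + (6)²(0.1) = 8.6
Var(Z) = E[Z²] − (E[Z])² = 8.6 − (2.2)² = 3.76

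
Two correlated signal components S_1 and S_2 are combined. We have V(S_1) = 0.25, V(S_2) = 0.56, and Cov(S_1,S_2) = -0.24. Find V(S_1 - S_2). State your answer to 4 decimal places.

V(S_1 - S_2) = (1)²·V(S_1) + (-1)²·V(S_2) + 2·(1)·(-1)·Cov(S_1,S_2)
= 1·0.25 + 1·0.56 + -2·-0.24 = 1.29

1.2900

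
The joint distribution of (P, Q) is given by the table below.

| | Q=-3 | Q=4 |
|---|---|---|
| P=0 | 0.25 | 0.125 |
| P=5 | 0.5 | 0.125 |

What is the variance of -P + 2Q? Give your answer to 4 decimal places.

46.9844

E[P] = 3.125,  E[Q] = -1.25,  E[PQ] = -5
var(P) = 15.625 − (3.125)² = 5.859375;  var(Q) = 10.75 − (-1.25)² = 9.1875
Cov(P,Q) = -5 − (3.125)(-1.25) = -1.09375
var(-P + 2Q) = (-1)²·5.859375 + (2)²·9.1875 + 2·(-1)·(2)·-1.09375 = 46.984375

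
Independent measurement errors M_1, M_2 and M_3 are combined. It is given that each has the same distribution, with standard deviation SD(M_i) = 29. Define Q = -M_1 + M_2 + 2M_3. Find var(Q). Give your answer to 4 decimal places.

5046.0000

var(M_i) = (29)² = 841
By independence, var(Q) = (-1)²var(M_1) + (1)²var(M_2) + (2)²var(M_3)
= (-1)²·841 + (1)²·841 + (2)²·841 = 5046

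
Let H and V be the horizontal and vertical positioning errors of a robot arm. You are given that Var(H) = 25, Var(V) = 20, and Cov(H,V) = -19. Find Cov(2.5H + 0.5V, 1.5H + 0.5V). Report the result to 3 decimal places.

Cov(2.5H + 0.5V, 1.5H + 0.5V) = (2.5)(1.5)Var(H) + (0.5)(0.5)Var(V) + [(2.5)(0.5) + (0.5)(1.5)]Cov(H,V)
= 3.75·25 + 0.25·20 + 2·-19 = 60.75

60.750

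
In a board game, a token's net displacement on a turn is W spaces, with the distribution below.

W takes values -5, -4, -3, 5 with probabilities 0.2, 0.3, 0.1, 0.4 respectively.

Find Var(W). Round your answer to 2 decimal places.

20.45

E[W] = (-5)(0.2) + (-4)(0.3) + (-3)(0.1) + (5)(0.4) = -0.5
E[W²] = (-5)²(0.2) + (-4)²(0.3) + (-3)²(0.1) + (5)²(0.4) = 20.7
Var(W) = E[W²] − (E[W])² = 20.7 − (-0.5)² = 20.45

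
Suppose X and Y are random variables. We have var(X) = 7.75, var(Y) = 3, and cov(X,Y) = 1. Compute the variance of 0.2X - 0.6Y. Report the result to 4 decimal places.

1.1500

var(0.2X - 0.6Y) = (0.2)²·var(X) + (-0.6)²·var(Y) + 2·(0.2)·(-0.6)·cov(X,Y)
= 0.04·7.75 + 0.36·3 + -0.24·1 = 1.15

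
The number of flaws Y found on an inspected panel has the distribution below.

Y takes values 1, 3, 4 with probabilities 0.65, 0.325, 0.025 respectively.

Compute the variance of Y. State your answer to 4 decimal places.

0.9994

E[Y] = (1)(0.65) + (3)(0.325) + (4)(0.025) = 1.725
E[Y²] = (1)²(0.65) + (3)²(0.325) + (4)²(0.025) = 3.975
V(Y) = E[Y²] − (E[Y])² = 3.975 − (1.725)² = 0.999375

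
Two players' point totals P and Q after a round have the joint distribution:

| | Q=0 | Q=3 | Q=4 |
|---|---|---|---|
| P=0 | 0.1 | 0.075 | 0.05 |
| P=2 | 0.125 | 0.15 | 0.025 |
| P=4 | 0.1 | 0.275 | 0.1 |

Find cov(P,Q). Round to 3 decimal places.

0.500

E[P] = 2.5,  E[Q] = 2.2
E[PQ] = 6
cov(P,Q) = E[PQ] − E[P]E[Q] = 6 − (2.5)(2.2) = 0.5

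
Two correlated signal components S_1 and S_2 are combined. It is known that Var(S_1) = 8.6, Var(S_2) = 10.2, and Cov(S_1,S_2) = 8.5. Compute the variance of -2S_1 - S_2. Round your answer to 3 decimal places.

78.600

Var(-2S_1 - S_2) = (-2)²·Var(S_1) + (-1)²·Var(S_2) + 2·(-2)·(-1)·Cov(S_1,S_2)
= 4·8.6 + 1·10.2 + 4·8.5 = 78.6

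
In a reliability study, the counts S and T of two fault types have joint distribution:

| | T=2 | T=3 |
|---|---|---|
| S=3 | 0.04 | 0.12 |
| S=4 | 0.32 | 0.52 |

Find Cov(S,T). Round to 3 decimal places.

-0.018

E[S] = 3.84,  E[T] = 2.64
E[ST] = 10.12
Cov(S,T) = E[ST] − E[S]E[T] = 10.12 − (3.84)(2.64) = -0.0176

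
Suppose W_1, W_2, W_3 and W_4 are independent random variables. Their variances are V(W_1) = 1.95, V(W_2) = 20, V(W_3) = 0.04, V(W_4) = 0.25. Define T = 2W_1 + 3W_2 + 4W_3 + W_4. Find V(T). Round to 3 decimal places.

By independence, V(T) = (2)²V(W_1) + (3)²V(W_2) + (4)²V(W_3) + (1)²V(W_4)
= (2)²·1.95 + (3)²·20 + (4)²·0.04 + (1)²·0.25 = 188.69

188.690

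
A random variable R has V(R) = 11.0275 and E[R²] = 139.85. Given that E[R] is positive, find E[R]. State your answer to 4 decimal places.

(E[R])² = E[R²] − V(R) = 139.85 − 11.0275 = 128.8225
E[R] = √128.8225 = 11.35

11.3500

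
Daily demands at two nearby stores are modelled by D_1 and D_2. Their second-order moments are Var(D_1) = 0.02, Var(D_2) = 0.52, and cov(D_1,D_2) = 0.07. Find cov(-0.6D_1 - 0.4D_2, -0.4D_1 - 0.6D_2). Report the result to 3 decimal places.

0.166

cov(-0.6D_1 - 0.4D_2, -0.4D_1 - 0.6D_2) = (-0.6)(-0.4)Var(D_1) + (-0.4)(-0.6)Var(D_2) + [(-0.6)(-0.6) + (-0.4)(-0.4)]cov(D_1,D_2)
= 0.24·0.02 + 0.24·0.52 + 0.52·0.07 = 0.166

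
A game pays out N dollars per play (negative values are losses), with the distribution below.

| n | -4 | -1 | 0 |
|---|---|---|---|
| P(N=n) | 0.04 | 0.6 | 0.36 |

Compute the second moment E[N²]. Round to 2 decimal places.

E[N²] = (-4)²(0.04) + (-1)²(0.6) + (0)²(0.36) = 1.24

1.24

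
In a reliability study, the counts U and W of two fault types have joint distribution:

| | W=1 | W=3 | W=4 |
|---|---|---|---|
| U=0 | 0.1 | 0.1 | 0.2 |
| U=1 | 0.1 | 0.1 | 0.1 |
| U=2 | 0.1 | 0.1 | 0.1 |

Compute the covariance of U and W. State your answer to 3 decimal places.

-0.120

E[U] = 0.9,  E[W] = 2.8
E[UW] = 2.4
Cov(U,W) = E[UW] − E[U]E[W] = 2.4 − (0.9)(2.8) = -0.12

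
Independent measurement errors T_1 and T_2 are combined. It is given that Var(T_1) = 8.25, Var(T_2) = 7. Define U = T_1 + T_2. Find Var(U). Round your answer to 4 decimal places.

15.2500

By independence, Var(U) = (1)²Var(T_1) + (1)²Var(T_2)
= (1)²·8.25 + (1)²·7 = 15.25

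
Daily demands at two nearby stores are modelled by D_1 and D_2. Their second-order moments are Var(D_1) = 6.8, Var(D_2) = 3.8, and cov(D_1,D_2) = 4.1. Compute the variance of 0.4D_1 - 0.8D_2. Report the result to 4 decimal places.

0.8960

Var(0.4D_1 - 0.8D_2) = (0.4)²·Var(D_1) + (-0.8)²·Var(D_2) + 2·(0.4)·(-0.8)·cov(D_1,D_2)
= 0.16·6.8 + 0.64·3.8 + -0.64·4.1 = 0.896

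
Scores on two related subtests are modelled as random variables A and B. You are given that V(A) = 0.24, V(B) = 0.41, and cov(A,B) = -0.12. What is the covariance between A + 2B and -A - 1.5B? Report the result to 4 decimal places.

-1.0500

cov(A + 2B, -A - 1.5B) = (1)(-1)V(A) + (2)(-1.5)V(B) + [(1)(-1.5) + (2)(-1)]cov(A,B)
= -1·0.24 + -3·0.41 + -3.5·-0.12 = -1.05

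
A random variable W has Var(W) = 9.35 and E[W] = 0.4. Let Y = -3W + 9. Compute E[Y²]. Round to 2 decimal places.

144.99

E[-3W + 9] = -3·0.4 + 9 = 7.8
Var(-3W + 9) = (-3)²·9.35 = 84.15
E[Y²] = Var(Y) + (E[Y])² = 84.15 + (7.8)² = 144.99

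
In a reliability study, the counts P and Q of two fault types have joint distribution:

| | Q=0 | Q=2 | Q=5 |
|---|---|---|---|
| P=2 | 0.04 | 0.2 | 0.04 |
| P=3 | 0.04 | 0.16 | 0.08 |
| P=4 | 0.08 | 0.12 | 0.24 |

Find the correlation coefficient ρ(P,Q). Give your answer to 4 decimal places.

0.2631

E[P] = 3.16,  E[Q] = 2.76
E[PQ] = 9.12
cov(P,Q) = E[PQ] − E[P]E[Q] = 9.12 − (3.16)(2.76) = 0.3984
V(P) = 0.6944,  V(Q) = 3.3024
ρ = 0.3984 / √(0.6944·3.3024) ≈ 0.2631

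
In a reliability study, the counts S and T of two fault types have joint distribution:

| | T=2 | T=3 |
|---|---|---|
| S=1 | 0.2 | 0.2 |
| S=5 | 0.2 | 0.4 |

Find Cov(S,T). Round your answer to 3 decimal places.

0.160

E[S] = 3.4,  E[T] = 2.6
E[ST] = 9
Cov(S,T) = E[ST] − E[S]E[T] = 9 − (3.4)(2.6) = 0.16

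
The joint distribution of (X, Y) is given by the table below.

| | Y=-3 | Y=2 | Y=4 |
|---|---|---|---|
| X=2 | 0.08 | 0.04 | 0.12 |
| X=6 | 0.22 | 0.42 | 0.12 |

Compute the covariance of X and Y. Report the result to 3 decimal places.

E[X] = 5.04,  E[Y] = 0.98
E[XY] = 4.6
Cov(X,Y) = E[XY] − E[X]E[Y] = 4.6 − (5.04)(0.98) = -0.3392

-0.339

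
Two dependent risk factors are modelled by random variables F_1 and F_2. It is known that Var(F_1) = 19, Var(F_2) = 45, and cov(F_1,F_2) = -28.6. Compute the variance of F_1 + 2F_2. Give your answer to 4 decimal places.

Var(F_1 + 2F_2) = (1)²·Var(F_1) + (2)²·Var(F_2) + 2·(1)·(2)·cov(F_1,F_2)
= 1·19 + 4·45 + 4·-28.6 = 84.6

84.6000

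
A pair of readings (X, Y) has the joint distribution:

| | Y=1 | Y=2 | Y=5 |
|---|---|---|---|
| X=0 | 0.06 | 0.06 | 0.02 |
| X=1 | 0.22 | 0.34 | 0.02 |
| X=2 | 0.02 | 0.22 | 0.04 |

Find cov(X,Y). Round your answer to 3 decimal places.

E[X] = 1.14,  E[Y] = 1.94
E[XY] = 2.32
cov(X,Y) = E[XY] − E[X]E[Y] = 2.32 − (1.14)(1.94) = 0.1084

0.108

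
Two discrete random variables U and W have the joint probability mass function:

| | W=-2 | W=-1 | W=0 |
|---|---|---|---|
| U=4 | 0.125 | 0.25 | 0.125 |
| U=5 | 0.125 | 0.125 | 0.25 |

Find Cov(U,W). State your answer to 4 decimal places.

0.0625

E[U] = 4.5,  E[W] = -0.875
E[UW] = -3.875
Cov(U,W) = E[UW] − E[U]E[W] = -3.875 − (4.5)(-0.875) = 0.0625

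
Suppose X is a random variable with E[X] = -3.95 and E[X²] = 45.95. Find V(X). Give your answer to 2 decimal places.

V(X) = 45.95 − (-3.95)² = 30.3475

30.35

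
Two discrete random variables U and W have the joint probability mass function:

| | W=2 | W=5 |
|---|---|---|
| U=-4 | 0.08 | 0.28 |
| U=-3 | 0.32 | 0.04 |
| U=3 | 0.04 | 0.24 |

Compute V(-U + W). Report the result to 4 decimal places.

E[U] = -1.68,  E[W] = 3.68,  E[UW] = -4.92
V(U) = 11.52 − (-1.68)² = 8.6976;  V(W) = 15.76 − (3.68)² = 2.2176
cov(U,W) = -4.92 − (-1.68)(3.68) = 1.2624
V(-U + W) = (-1)²·8.6976 + (1)²·2.2176 + 2·(-1)·(1)·1.2624 = 8.3904

8.3904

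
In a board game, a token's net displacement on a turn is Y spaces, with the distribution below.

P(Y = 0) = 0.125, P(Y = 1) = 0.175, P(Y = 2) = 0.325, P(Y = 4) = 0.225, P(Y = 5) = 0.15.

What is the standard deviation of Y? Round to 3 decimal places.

E[Y] = (0)(0.125) + (1)(0.175) + (2)(0.325) + (4)(0.225) + (5)(0.15) = 2.475
E[Y²] = (0)²(0.125) + (1)²(0.175) + (2)²(0.325) + (4)²(0.225) + (5)²(0.15) = 8.825
Var(Y) = E[Y²] − (E[Y])² = 8.825 − (2.475)² = 2.699375
σ(Y) = √2.699375 ≈ 1.643

1.643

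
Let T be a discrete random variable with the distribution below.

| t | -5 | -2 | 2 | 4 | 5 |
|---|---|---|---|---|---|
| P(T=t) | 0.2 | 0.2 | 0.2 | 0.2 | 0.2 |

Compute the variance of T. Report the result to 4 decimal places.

14.1600

E[T] = (-5)(0.2) + (-2)(0.2) + (2)(0.2) + (4)(0.2) + (5)(0.2) = 0.8
E[T²] = (-5)²(0.2) + (-2)²(0.2) + (2)²(0.2) + (4)²(0.2) + (5)²(0.2) = 14.8
Var(T) = E[T²] − (E[T])² = 14.8 − (0.8)² = 14.16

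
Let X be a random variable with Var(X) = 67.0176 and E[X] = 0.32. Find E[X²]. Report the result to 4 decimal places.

E[X²] = Var(X) + (E[X])² = 67.0176 + (0.32)² = 67.12

67.1200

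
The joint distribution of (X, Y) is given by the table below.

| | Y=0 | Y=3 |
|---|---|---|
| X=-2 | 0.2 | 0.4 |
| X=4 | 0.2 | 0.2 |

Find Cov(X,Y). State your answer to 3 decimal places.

E[X] = 0.4,  E[Y] = 1.8
E[XY] = 0
Cov(X,Y) = E[XY] − E[X]E[Y] = 0 − (0.4)(1.8) = -0.72

-0.720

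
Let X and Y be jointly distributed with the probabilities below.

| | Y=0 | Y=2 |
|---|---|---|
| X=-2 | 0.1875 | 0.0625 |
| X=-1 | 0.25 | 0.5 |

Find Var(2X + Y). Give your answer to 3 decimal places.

2.359

E[X] = -1.25,  E[Y] = 1.125,  E[XY] = -1.25
Var(X) = 1.75 − (-1.25)² = 0.1875;  Var(Y) = 2.25 − (1.125)² = 0.984375
cov(X,Y) = -1.25 − (-1.25)(1.125) = 0.15625
Var(2X + Y) = (2)²·0.1875 + (1)²·0.984375 + 2·(2)·(1)·0.15625 = 2.359375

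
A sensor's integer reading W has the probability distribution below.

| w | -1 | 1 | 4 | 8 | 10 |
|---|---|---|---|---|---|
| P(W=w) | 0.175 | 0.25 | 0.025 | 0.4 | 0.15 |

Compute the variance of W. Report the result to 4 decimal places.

E[W] = (-1)(0.175) + (1)(0.25) + (4)(0.025) + (8)(0.4) + (10)(0.15) = 4.875
E[W²] = (-1)²(0.175) + (1)²(0.25) + (4)²(0.025) + (8)²(0.4) + (10)²(0.15) = 41.425
var(W) = E[W²] − (E[W])² = 41.425 − (4.875)² = 17.659375

17.6594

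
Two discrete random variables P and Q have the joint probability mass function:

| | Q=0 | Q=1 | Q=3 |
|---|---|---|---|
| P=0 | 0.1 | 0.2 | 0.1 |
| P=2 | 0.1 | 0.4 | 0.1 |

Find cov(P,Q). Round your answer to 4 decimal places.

E[P] = 1.2,  E[Q] = 1.2
E[PQ] = 1.4
cov(P,Q) = E[PQ] − E[P]E[Q] = 1.4 − (1.2)(1.2) = -0.04

-0.0400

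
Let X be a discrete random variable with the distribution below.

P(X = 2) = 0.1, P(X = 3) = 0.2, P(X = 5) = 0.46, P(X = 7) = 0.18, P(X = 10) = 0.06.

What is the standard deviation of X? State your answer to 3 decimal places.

1.979

E[X] = (2)(0.1) + (3)(0.2) + (5)(0.46) + (7)(0.18) + (10)(0.06) = 4.96
E[X²] = (2)²(0.1) + (3)²(0.2) + (5)²(0.46) + (7)²(0.18) + (10)²(0.06) = 28.52
Var(X) = E[X²] − (E[X])² = 28.52 − (4.96)² = 3.9184
SD(X) = √3.9184 ≈ 1.979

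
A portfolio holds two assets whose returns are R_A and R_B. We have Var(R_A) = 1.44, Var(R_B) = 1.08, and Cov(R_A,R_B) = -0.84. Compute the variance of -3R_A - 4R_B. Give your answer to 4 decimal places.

Var(-3R_A - 4R_B) = (-3)²·Var(R_A) + (-4)²·Var(R_B) + 2·(-3)·(-4)·Cov(R_A,R_B)
= 9·1.44 + 16·1.08 + 24·-0.84 = 10.08

10.0800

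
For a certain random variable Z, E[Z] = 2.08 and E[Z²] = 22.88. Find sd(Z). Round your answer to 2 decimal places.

4.31

V(Z) = 22.88 − (2.08)² = 18.5536
sd(Z) = √18.5536 ≈ 4.31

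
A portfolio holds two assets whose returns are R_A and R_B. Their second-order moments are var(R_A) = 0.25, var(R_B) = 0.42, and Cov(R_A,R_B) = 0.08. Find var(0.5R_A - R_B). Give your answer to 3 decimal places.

var(0.5R_A - R_B) = (0.5)²·var(R_A) + (-1)²·var(R_B) + 2·(0.5)·(-1)·Cov(R_A,R_B)
= 0.25·0.25 + 1·0.42 + -1·0.08 = 0.4025

0.403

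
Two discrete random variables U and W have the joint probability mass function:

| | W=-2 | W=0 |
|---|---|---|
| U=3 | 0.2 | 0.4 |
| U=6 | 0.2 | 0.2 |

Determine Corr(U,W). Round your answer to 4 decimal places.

-0.1667

E[U] = 4.2,  E[W] = -0.8
E[UW] = -3.6
Cov(U,W) = E[UW] − E[U]E[W] = -3.6 − (4.2)(-0.8) = -0.24
V(U) = 2.16,  V(W) = 0.96
ρ = -0.24 / √(2.16·0.96) ≈ -0.1667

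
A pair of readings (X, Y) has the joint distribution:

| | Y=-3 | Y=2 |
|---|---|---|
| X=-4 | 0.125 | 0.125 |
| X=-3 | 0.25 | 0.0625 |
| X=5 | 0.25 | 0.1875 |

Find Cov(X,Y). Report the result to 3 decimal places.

E[X] = 0.25,  E[Y] = -1.125
E[XY] = 0.5
Cov(X,Y) = E[XY] − E[X]E[Y] = 0.5 − (0.25)(-1.125) = 0.78125

0.781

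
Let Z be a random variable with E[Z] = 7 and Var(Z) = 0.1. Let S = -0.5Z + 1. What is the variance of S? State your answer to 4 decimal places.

Var(-0.5Z + 1) = (-0.5)²·Var(Z) = 0.25·0.1 = 0.025

0.0250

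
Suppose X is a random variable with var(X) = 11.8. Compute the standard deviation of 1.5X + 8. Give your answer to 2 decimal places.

5.15

var(1.5X + 8) = (1.5)²·11.8 = 26.55
SD(1.5X + 8) = √26.55 ≈ 5.15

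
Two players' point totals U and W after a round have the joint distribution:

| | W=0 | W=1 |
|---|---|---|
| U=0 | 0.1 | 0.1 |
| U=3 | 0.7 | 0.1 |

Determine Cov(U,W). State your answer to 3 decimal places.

E[U] = 2.4,  E[W] = 0.2
E[UW] = 0.3
Cov(U,W) = E[UW] − E[U]E[W] = 0.3 − (2.4)(0.2) = -0.18

-0.180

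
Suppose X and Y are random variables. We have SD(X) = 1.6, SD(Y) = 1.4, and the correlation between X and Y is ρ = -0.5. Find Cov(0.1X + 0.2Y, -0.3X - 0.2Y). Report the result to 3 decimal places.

Var(X) = (1.6)² = 2.56;  Var(Y) = (1.4)² = 1.96
Cov(X,Y) = ρ·SD(X)·SD(Y) = -0.5·1.6·1.4 = -1.12
Cov(0.1X + 0.2Y, -0.3X - 0.2Y) = (0.1)(-0.3)Var(X) + (0.2)(-0.2)Var(Y) + [(0.1)(-0.2) + (0.2)(-0.3)]Cov(X,Y)
= -0.03·2.56 + -0.04·1.96 + -0.08·-1.12 = -0.0656

-0.066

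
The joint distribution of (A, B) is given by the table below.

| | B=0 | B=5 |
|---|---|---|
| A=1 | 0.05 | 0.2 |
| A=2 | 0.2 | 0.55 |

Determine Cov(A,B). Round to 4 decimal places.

-0.0625

E[A] = 1.75,  E[B] = 3.75
E[AB] = 6.5
Cov(A,B) = E[AB] − E[A]E[B] = 6.5 − (1.75)(3.75) = -0.0625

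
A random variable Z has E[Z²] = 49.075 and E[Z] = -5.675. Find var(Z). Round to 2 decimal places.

16.87

var(Z) = 49.075 − (-5.675)² = 16.869375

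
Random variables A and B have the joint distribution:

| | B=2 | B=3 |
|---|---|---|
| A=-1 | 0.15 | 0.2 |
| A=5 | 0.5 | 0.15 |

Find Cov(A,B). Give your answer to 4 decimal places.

-0.4650

E[A] = 2.9,  E[B] = 2.35
E[AB] = 6.35
Cov(A,B) = E[AB] − E[A]E[B] = 6.35 − (2.9)(2.35) = -0.465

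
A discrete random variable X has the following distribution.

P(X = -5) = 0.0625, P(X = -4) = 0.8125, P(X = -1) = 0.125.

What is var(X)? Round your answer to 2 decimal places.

1.09

E[X] = (-5)(0.0625) + (-4)(0.8125) + (-1)(0.125) = -3.6875
E[X²] = (-5)²(0.0625) + (-4)²(0.8125) + (-1)²(0.125) = 14.6875
var(X) = E[X²] − (E[X])² = 14.6875 − (-3.6875)² = 1.08984375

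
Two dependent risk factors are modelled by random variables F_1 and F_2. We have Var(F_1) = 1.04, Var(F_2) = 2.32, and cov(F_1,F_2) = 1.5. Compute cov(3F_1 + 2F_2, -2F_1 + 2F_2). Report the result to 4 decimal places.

cov(3F_1 + 2F_2, -2F_1 + 2F_2) = (3)(-2)Var(F_1) + (2)(2)Var(F_2) + [(3)(2) + (2)(-2)]cov(F_1,F_2)
= -6·1.04 + 4·2.32 + 2·1.5 = 6.04

6.0400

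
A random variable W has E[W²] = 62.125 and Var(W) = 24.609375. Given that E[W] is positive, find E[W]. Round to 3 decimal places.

(E[W])² = E[W²] − Var(W) = 62.125 − 24.609375 = 37.515625
E[W] = √37.515625 = 6.125

6.125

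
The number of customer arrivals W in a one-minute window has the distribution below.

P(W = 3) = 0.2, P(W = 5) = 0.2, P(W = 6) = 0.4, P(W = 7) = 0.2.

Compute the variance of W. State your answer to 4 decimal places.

1.8400

E[W] = (3)(0.2) + (5)(0.2) + (6)(0.4) + (7)(0.2) = 5.4
E[W²] = (3)²(0.2) + (5)²(0.2) + (6)²(0.4) + (7)²(0.2) = 31
Var(W) = E[W²] − (E[W])² = 31 − (5.4)² = 1.84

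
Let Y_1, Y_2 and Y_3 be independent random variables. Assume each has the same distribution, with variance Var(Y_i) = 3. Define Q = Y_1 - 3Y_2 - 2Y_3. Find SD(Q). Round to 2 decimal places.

6.48

By independence, Var(Q) = (1)²Var(Y_1) + (-3)²Var(Y_2) + (-2)²Var(Y_3)
= (1)²·3 + (-3)²·3 + (-2)²·3 = 42
SD(Q) = √42 ≈ 6.48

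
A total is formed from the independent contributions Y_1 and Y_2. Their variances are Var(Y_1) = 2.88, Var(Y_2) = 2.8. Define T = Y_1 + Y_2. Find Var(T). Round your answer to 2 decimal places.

By independence, Var(T) = (1)²Var(Y_1) + (1)²Var(Y_2)
= (1)²·2.88 + (1)²·2.8 = 5.68

5.68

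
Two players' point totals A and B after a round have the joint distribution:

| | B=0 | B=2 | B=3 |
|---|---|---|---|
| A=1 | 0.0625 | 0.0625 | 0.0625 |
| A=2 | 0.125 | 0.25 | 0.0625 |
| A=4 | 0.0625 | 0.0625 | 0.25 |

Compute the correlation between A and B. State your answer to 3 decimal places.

E[A] = 2.5625,  E[B] = 1.875
E[AB] = 5.1875
cov(A,B) = E[AB] − E[A]E[B] = 5.1875 − (2.5625)(1.875) = 0.3828125
Var(A) = 1.37109375,  Var(B) = 1.359375
ρ = 0.3828125 / √(1.37109375·1.359375) ≈ 0.280

0.280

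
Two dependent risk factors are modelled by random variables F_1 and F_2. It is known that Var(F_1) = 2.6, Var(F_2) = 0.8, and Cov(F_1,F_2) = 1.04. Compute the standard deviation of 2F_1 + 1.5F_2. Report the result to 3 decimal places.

Var(2F_1 + 1.5F_2) = (2)²·Var(F_1) + (1.5)²·Var(F_2) + 2·(2)·(1.5)·Cov(F_1,F_2)
= 4·2.6 + 2.25·0.8 + 6·1.04 = 18.44
SD(2F_1 + 1.5F_2) = √18.44 ≈ 4.294

4.294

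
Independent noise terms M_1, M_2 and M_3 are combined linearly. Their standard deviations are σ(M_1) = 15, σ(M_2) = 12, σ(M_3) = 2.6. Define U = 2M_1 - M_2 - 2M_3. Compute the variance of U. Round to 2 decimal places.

1071.04

var(M_1) = 225, var(M_2) = 144, var(M_3) = 6.76
By independence, var(U) = (2)²var(M_1) + (-1)²var(M_2) + (-2)²var(M_3)
= (2)²·225 + (-1)²·144 + (-2)²·6.76 = 1071.04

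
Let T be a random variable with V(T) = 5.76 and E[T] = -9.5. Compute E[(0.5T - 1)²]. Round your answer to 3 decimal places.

34.503

E[0.5T - 1] = 0.5·-9.5 − 1 = -5.75
V(0.5T - 1) = (0.5)²·5.76 = 1.44
E[(0.5T - 1)²] = V((0.5T - 1)) + (E[(0.5T - 1)])² = 1.44 + (-5.75)² = 34.5025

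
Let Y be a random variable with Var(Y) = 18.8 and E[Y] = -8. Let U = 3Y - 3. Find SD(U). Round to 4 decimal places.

13.0077

Var(3Y - 3) = (3)²·18.8 = 169.2
SD(U) = √169.2 ≈ 13.0077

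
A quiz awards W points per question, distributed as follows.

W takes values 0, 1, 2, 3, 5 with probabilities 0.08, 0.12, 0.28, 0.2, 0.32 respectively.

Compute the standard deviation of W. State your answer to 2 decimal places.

E[W] = (0)(0.08) + (1)(0.12) + (2)(0.28) + (3)(0.2) + (5)(0.32) = 2.88
E[W²] = (0)²(0.08) + (1)²(0.12) + (2)²(0.28) + (3)²(0.2) + (5)²(0.32) = 11.04
V(W) = E[W²] − (E[W])² = 11.04 − (2.88)² = 2.7456
sd(W) = √2.7456 ≈ 1.66

1.66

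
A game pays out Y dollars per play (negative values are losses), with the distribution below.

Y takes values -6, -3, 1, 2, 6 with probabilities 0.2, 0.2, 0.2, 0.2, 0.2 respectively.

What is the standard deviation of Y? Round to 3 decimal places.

4.147

E[Y] = (-6)(0.2) + (-3)(0.2) + (1)(0.2) + (2)(0.2) + (6)(0.2) = 0
E[Y²] = (-6)²(0.2) + (-3)²(0.2) + (1)²(0.2) + (2)²(0.2) + (6)²(0.2) = 17.2
V(Y) = E[Y²] − (E[Y])² = 17.2 − (0)² = 17.2
sd(Y) = √17.2 ≈ 4.147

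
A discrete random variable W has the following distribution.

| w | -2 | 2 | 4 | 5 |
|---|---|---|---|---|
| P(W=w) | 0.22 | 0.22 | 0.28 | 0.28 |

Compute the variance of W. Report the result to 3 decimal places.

6.890

E[W] = (-2)(0.22) + (2)(0.22) + (4)(0.28) + (5)(0.28) = 2.52
E[W²] = (-2)²(0.22) + (2)²(0.22) + (4)²(0.28) + (5)²(0.28) = 13.24
Var(W) = E[W²] − (E[W])² = 13.24 − (2.52)² = 6.8896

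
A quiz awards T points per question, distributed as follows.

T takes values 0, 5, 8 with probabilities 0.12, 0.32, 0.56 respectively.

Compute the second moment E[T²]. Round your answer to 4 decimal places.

43.8400

E[T²] = (0)²(0.12) + (5)²(0.32) + (8)²(0.56) = 43.84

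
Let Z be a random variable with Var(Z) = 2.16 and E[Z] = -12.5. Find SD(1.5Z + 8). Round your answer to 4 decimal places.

2.2045

Var(1.5Z + 8) = (1.5)²·2.16 = 4.86
SD(1.5Z + 8) = √4.86 ≈ 2.2045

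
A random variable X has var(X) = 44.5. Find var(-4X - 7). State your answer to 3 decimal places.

712.000

var(-4X - 7) = (-4)²·var(X) = 16·44.5 = 712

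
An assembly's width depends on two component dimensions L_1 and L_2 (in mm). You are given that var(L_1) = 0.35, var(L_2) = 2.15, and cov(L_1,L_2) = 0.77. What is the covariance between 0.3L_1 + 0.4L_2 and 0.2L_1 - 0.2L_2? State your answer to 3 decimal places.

cov(0.3L_1 + 0.4L_2, 0.2L_1 - 0.2L_2) = (0.3)(0.2)var(L_1) + (0.4)(-0.2)var(L_2) + [(0.3)(-0.2) + (0.4)(0.2)]cov(L_1,L_2)
= 0.06·0.35 + -0.08·2.15 + 0.02·0.77 = -0.1356

-0.136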